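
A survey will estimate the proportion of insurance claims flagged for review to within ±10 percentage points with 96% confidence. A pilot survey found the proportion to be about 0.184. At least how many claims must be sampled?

For a proportion with margin E = 0.1 at 96% confidence, z = 2.054.
n = p̂(1−p̂)(z/E)² = 0.184 × 0.816 × (2.054/0.1)² = 63.34
Round up: n = 64.

n = 64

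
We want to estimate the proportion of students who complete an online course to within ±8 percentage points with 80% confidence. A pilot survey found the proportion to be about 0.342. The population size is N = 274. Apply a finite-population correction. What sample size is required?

For a proportion with margin E = 0.08 at 80% confidence, z = 1.282.
n = p̂(1−p̂)(z/E)² = 0.342 × 0.658 × (1.282/0.08)² = 57.79 — call this n₀.
Finite-population correction with N = 274: n = n₀ / (1 + (n₀−1)/N) = 57.79 / 1.207 = 47.88
Round up: n = 48.

48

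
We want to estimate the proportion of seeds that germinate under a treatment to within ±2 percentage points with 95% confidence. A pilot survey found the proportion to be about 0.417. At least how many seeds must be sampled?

For a proportion with margin E = 0.02 at 95% confidence, z = 1.960.
n = p̂(1−p̂)(z/E)² = 0.417 × 0.583 × (1.960/0.02)² = 2334.84
Round up: n = 2335.

2335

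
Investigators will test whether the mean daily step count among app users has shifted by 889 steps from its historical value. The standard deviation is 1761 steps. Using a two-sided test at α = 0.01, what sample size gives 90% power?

For a one-sample z-test, n = ((z_{α/2} + z_β)·σ/δ)².
z_{α/2} = 2.576 (two-sided α = 0.01); z_β = 1.282 (power 90% → β = 0.1).
n = (3.858 × 1761 / 889)² = 58.40
Round up: n = 59.

59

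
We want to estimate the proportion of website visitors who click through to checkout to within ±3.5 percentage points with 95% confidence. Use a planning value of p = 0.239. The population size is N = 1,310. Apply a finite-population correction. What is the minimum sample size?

For a proportion with margin E = 0.035 at 95% confidence, z = 1.960.
n = p̂(1−p̂)(z/E)² = 0.239 × 0.761 × (1.960/0.035)² = 570.37 — call this n₀.
Finite-population correction with N = 1,310: n = n₀ / (1 + (n₀−1)/N) = 570.37 / 1.435 = 397.47
Round up: n = 398.

398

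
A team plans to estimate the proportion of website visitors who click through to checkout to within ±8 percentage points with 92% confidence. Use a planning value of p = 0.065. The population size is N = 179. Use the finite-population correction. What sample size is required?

For a proportion with margin E = 0.08 at 92% confidence, z = 1.751.
n = p̂(1−p̂)(z/E)² = 0.065 × 0.935 × (1.751/0.08)² = 29.12 — call this n₀.
Finite-population correction with N = 179: n = n₀ / (1 + (n₀−1)/N) = 29.12 / 1.157 = 25.17
Round up: n = 26.

n = 26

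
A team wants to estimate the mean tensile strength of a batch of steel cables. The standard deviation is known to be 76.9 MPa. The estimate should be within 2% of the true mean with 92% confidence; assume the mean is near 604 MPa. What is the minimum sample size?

For a mean, the margin of error is E = z·σ/√n, so n = (zσ/E)².
At 92% confidence, z = 1.751.
E = 2% of 604 = 12.08 MPa.
n = (1.751 × 76.9 / 12.08)² = 124.25
Round up: n = 125.

125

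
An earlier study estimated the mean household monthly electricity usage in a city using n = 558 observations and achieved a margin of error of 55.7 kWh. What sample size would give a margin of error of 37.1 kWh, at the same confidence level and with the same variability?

1258

Margin of error scales as 1/√n, so n₂ = n₁·(E₁/E₂)².
n₂ = 558 × (55.7/37.1)² = 558 × 2.254 = 1257.73
Round up: n₂ = 1258.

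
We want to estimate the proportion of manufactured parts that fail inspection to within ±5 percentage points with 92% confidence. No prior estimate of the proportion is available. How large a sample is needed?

For a proportion with margin E = 0.05 at 92% confidence, z = 1.751.
With no prior estimate, use p = 0.5, which maximizes p(1−p) at 0.25.
n = 0.25 × (z/E)² = 0.25 × (1.751/0.05)² = 306.60
Round up: n = 307.

307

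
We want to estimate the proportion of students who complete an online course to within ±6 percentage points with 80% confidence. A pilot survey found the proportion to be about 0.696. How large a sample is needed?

For a proportion with margin E = 0.06 at 80% confidence, z = 1.282.
n = p̂(1−p̂)(z/E)² = 0.696 × 0.304 × (1.282/0.06)² = 96.60
Round up: n = 97.

97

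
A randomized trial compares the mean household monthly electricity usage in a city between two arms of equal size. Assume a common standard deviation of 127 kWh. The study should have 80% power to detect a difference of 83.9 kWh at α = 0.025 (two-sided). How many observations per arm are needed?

For two equal groups, n per group = 2·((z_{α/2} + z_β)·σ/δ)².
z_{α/2} = 2.241; z_β = 0.842 (power 80%).
n = 2 × (3.083 × 127 / 83.9)² = 2 × 21.78 = 43.56
Round up: n = 44 per group.

44 per group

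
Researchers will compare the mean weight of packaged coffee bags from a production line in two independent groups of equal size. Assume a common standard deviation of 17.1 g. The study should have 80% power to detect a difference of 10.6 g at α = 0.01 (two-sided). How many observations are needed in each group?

61 per group

For two equal groups, n per group = 2·((z_{α/2} + z_β)·σ/δ)².
z_{α/2} = 2.576; z_β = 0.842 (power 80%).
n = 2 × (3.418 × 17.1 / 10.6)² = 2 × 30.40 = 60.80
Round up: n = 61 per group.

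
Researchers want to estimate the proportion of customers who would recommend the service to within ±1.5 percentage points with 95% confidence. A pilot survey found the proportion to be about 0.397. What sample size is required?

For a proportion with margin E = 0.015 at 95% confidence, z = 1.960.
n = p̂(1−p̂)(z/E)² = 0.397 × 0.603 × (1.960/0.015)² = 4087.31
Round up: n = 4088.

n = 4088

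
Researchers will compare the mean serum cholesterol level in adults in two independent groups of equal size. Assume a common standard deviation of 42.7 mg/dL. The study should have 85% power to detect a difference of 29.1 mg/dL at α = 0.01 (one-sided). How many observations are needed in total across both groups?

For two equal groups, n per group = 2·((z_α + z_β)·σ/δ)².
z_α = 2.326; z_β = 1.036 (power 85%).
n = 2 × (3.362 × 42.7 / 29.1)² = 2 × 24.34 = 48.68
Round up: n = 49 per group.
Total across both groups: 2 × 49 = 98.

98 total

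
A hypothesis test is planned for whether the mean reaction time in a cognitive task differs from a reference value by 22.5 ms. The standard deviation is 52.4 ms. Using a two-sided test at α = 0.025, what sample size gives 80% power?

For a one-sample z-test, n = ((z_{α/2} + z_β)·σ/δ)².
z_{α/2} = 2.241 (two-sided α = 0.025); z_β = 0.842 (power 80% → β = 0.2).
n = (3.083 × 52.4 / 22.5)² = 51.55
Round up: n = 52.

52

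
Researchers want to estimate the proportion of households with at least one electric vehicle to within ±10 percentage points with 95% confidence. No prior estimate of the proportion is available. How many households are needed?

n = 97

For a proportion with margin E = 0.1 at 95% confidence, z = 1.960.
With no prior estimate, use p = 0.5, which maximizes p(1−p) at 0.25.
n = 0.25 × (z/E)² = 0.25 × (1.960/0.1)² = 96.04
Round up: n = 97.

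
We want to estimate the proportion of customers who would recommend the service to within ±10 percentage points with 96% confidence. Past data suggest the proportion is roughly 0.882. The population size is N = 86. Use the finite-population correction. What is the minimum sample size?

For a proportion with margin E = 0.1 at 96% confidence, z = 2.054.
n = p̂(1−p̂)(z/E)² = 0.882 × 0.118 × (2.054/0.1)² = 43.91 — call this n₀.
Finite-population correction with N = 86: n = n₀ / (1 + (n₀−1)/N) = 43.91 / 1.499 = 29.29
Round up: n = 30.

30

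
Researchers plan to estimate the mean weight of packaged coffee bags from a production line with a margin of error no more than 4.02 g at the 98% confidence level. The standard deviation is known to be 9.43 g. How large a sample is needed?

For a mean, the margin of error is E = z·σ/√n, so n = (zσ/E)².
At 98% confidence, z = 2.326.
n = (2.326 × 9.43 / 4.02)² = 29.77
Round up: n = 30.

30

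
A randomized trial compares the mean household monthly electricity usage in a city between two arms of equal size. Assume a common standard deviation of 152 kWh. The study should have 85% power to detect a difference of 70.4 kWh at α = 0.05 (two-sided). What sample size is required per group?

84 per group

For two equal groups, n per group = 2·((z_{α/2} + z_β)·σ/δ)².
z_{α/2} = 1.960; z_β = 1.036 (power 85%).
n = 2 × (2.996 × 152 / 70.4)² = 2 × 41.84 = 83.68
Round up: n = 84 per group.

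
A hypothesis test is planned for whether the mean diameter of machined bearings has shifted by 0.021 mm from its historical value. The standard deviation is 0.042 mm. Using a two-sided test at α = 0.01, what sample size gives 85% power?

For a one-sample z-test, n = ((z_{α/2} + z_β)·σ/δ)².
z_{α/2} = 2.576 (two-sided α = 0.01); z_β = 1.036 (power 85% → β = 0.15).
n = (3.612 × 0.042 / 0.021)² = 52.19
Round up: n = 53.

53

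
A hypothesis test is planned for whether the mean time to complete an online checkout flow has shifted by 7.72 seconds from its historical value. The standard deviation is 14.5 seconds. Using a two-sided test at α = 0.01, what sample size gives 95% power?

63

For a one-sample z-test, n = ((z_{α/2} + z_β)·σ/δ)².
z_{α/2} = 2.576 (two-sided α = 0.01); z_β = 1.645 (power 95% → β = 0.05).
n = (4.221 × 14.5 / 7.72)² = 62.85
Round up: n = 63.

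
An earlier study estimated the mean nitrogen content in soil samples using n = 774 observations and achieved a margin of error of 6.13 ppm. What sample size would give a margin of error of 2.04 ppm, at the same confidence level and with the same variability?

Margin of error scales as 1/√n, so n₂ = n₁·(E₁/E₂)².
n₂ = 774 × (6.13/2.04)² = 774 × 9.029 = 6988.45
Round up: n₂ = 6989.

6989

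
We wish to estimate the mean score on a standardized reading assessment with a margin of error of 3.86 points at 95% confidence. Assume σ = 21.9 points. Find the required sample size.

For a mean, the margin of error is E = z·σ/√n, so n = (zσ/E)².
At 95% confidence, z = 1.960.
n = (1.960 × 21.9 / 3.86)² = 123.66
Round up: n = 124.

124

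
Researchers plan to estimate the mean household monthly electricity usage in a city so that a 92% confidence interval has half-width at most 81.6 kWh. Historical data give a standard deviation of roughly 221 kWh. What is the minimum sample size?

For a mean, the margin of error is E = z·σ/√n, so n = (zσ/E)².
At 92% confidence, z = 1.751.
n = (1.751 × 221 / 81.6)² = 22.49
Round up: n = 23.

23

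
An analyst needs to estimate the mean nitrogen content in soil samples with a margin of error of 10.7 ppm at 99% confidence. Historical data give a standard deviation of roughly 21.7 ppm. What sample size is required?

28

For a mean, the margin of error is E = z·σ/√n, so n = (zσ/E)².
At 99% confidence, z = 2.576.
n = (2.576 × 21.7 / 10.7)² = 27.29
Round up: n = 28.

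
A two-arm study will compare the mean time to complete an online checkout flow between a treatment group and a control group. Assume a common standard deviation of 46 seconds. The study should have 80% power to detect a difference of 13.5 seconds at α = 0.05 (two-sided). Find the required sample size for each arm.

For two equal groups, n per group = 2·((z_{α/2} + z_β)·σ/δ)².
z_{α/2} = 1.960; z_β = 0.842 (power 80%).
n = 2 × (2.802 × 46 / 13.5)² = 2 × 91.16 = 182.32
Round up: n = 183 per group.

183 per group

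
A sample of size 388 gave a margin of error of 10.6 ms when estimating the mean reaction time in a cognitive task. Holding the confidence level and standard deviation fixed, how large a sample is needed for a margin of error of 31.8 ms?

Margin of error scales as 1/√n, so n₂ = n₁·(E₁/E₂)².
n₂ = 388 × (10.6/31.8)² = 388 × 0.1111 = 43.11
Round up: n₂ = 44.

n = 44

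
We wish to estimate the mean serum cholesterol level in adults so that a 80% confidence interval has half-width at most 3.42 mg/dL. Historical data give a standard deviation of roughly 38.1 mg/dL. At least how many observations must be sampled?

n = 204

For a mean, the margin of error is E = z·σ/√n, so n = (zσ/E)².
At 80% confidence, z = 1.282.
n = (1.282 × 38.1 / 3.42)² = 203.97
Round up: n = 204.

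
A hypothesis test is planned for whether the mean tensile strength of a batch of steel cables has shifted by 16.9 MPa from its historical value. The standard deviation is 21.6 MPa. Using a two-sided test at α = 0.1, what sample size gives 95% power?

For a one-sample z-test, n = ((z_{α/2} + z_β)·σ/δ)².
z_{α/2} = 1.645 (two-sided α = 0.1); z_β = 1.645 (power 95% → β = 0.05).
n = (3.290 × 21.6 / 16.9)² = 17.68
Round up: n = 18.

18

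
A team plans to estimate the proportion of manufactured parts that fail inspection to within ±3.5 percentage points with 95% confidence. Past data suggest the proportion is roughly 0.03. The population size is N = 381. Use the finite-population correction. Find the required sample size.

For a proportion with margin E = 0.035 at 95% confidence, z = 1.960.
n = p̂(1−p̂)(z/E)² = 0.03 × 0.97 × (1.960/0.035)² = 91.26 — call this n₀.
Finite-population correction with N = 381: n = n₀ / (1 + (n₀−1)/N) = 91.26 / 1.237 = 73.78
Round up: n = 74.

n = 74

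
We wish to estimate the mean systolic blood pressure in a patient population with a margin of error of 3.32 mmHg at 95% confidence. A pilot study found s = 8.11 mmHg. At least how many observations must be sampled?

For a mean, the margin of error is E = z·σ/√n, so n = (zσ/E)².
At 95% confidence, z = 1.960.
n = (1.960 × 8.11 / 3.32)² = 22.92
Round up: n = 23.

23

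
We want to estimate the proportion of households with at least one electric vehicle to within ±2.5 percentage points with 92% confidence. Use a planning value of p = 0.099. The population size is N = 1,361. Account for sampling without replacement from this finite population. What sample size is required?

n = 332

For a proportion with margin E = 0.025 at 92% confidence, z = 1.751.
n = p̂(1−p̂)(z/E)² = 0.099 × 0.901 × (1.751/0.025)² = 437.57 — call this n₀.
Finite-population correction with N = 1,361: n = n₀ / (1 + (n₀−1)/N) = 437.57 / 1.321 = 331.24
Round up: n = 332.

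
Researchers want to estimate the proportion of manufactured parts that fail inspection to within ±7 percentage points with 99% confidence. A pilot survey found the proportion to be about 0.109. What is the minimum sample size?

132

For a proportion with margin E = 0.07 at 99% confidence, z = 2.576.
n = p̂(1−p̂)(z/E)² = 0.109 × 0.891 × (2.576/0.07)² = 131.52
Round up: n = 132.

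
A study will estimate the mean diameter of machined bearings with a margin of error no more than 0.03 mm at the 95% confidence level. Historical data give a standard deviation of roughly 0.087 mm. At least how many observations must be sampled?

For a mean, the margin of error is E = z·σ/√n, so n = (zσ/E)².
At 95% confidence, z = 1.960.
n = (1.960 × 0.087 / 0.03)² = 32.31
Round up: n = 33.

33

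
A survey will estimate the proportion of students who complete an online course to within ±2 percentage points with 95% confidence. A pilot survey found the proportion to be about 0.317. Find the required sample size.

2080

For a proportion with margin E = 0.02 at 95% confidence, z = 1.960.
n = p̂(1−p̂)(z/E)² = 0.317 × 0.683 × (1.960/0.02)² = 2079.37
Round up: n = 2080.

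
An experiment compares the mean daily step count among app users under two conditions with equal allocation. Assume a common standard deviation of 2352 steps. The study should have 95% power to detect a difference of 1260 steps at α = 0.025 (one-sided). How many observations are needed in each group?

91 per group

For two equal groups, n per group = 2·((z_α + z_β)·σ/δ)².
z_α = 1.960; z_β = 1.645 (power 95%).
n = 2 × (3.605 × 2352 / 1260)² = 2 × 45.28 = 90.56
Round up: n = 91 per group.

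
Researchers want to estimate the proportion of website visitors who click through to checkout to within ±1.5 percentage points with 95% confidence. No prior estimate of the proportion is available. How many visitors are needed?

For a proportion with margin E = 0.015 at 95% confidence, z = 1.960.
With no prior estimate, use p = 0.5, which maximizes p(1−p) at 0.25.
n = 0.25 × (z/E)² = 0.25 × (1.960/0.015)² = 4268.44
Round up: n = 4269.

4269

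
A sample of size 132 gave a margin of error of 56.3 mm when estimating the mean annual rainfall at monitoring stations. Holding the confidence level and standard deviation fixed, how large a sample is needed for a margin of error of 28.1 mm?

Margin of error scales as 1/√n, so n₂ = n₁·(E₁/E₂)².
n₂ = 132 × (56.3/28.1)² = 132 × 4.014 = 529.85
Round up: n₂ = 530.

530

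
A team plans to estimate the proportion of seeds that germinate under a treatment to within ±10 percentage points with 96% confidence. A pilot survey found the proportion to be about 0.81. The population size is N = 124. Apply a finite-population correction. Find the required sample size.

43

For a proportion with margin E = 0.1 at 96% confidence, z = 2.054.
n = p̂(1−p̂)(z/E)² = 0.81 × 0.19 × (2.054/0.1)² = 64.93 — call this n₀.
Finite-population correction with N = 124: n = n₀ / (1 + (n₀−1)/N) = 64.93 / 1.516 = 42.83
Round up: n = 43.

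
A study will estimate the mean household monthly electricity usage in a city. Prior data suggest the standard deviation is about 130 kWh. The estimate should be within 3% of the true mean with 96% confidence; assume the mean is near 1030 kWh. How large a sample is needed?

For a mean, the margin of error is E = z·σ/√n, so n = (zσ/E)².
At 96% confidence, z = 2.054.
E = 3% of 1030 = 30.9 kWh.
n = (2.054 × 130 / 30.9)² = 74.67
Round up: n = 75.

n = 75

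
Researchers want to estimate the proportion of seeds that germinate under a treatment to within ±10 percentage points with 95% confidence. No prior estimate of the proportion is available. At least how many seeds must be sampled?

For a proportion with margin E = 0.1 at 95% confidence, z = 1.960.
With no prior estimate, use p = 0.5, which maximizes p(1−p) at 0.25.
n = 0.25 × (z/E)² = 0.25 × (1.960/0.1)² = 96.04
Round up: n = 97.

97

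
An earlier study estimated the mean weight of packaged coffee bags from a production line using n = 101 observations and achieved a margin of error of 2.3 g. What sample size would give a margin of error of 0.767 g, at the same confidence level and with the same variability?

Margin of error scales as 1/√n, so n₂ = n₁·(E₁/E₂)².
n₂ = 101 × (2.3/0.767)² = 101 × 8.992 = 908.19
Round up: n₂ = 909.

909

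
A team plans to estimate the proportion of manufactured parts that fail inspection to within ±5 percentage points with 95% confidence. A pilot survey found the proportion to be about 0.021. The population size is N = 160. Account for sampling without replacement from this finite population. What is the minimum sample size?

For a proportion with margin E = 0.05 at 95% confidence, z = 1.960.
n = p̂(1−p̂)(z/E)² = 0.021 × 0.979 × (1.960/0.05)² = 31.59 — call this n₀.
Finite-population correction with N = 160: n = n₀ / (1 + (n₀−1)/N) = 31.59 / 1.191 = 26.52
Round up: n = 27.

27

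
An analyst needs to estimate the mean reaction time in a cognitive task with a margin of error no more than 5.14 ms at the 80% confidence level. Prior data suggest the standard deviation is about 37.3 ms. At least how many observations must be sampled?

87

For a mean, the margin of error is E = z·σ/√n, so n = (zσ/E)².
At 80% confidence, z = 1.282.
n = (1.282 × 37.3 / 5.14)² = 86.55
Round up: n = 87.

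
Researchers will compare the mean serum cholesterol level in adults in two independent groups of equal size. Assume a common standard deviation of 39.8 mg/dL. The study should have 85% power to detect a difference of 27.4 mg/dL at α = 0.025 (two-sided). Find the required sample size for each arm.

46 per group

For two equal groups, n per group = 2·((z_{α/2} + z_β)·σ/δ)².
z_{α/2} = 2.241; z_β = 1.036 (power 85%).
n = 2 × (3.277 × 39.8 / 27.4)² = 2 × 22.66 = 45.32
Round up: n = 46 per group.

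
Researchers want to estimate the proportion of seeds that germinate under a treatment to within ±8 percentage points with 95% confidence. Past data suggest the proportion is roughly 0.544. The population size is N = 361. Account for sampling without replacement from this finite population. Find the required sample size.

For a proportion with margin E = 0.08 at 95% confidence, z = 1.960.
n = p̂(1−p̂)(z/E)² = 0.544 × 0.456 × (1.960/0.08)² = 148.90 — call this n₀.
Finite-population correction with N = 361: n = n₀ / (1 + (n₀−1)/N) = 148.90 / 1.41 = 105.60
Round up: n = 106.

106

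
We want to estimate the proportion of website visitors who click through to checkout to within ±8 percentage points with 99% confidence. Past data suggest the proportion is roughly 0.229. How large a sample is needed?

For a proportion with margin E = 0.08 at 99% confidence, z = 2.576.
n = p̂(1−p̂)(z/E)² = 0.229 × 0.771 × (2.576/0.08)² = 183.06
Round up: n = 184.

184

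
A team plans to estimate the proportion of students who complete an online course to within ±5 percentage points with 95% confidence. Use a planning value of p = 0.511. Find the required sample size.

For a proportion with margin E = 0.05 at 95% confidence, z = 1.960.
n = p̂(1−p̂)(z/E)² = 0.511 × 0.489 × (1.960/0.05)² = 383.97
Round up: n = 384.

384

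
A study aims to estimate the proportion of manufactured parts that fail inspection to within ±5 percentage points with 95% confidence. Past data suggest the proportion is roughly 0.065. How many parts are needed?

n = 94

For a proportion with margin E = 0.05 at 95% confidence, z = 1.960.
n = p̂(1−p̂)(z/E)² = 0.065 × 0.935 × (1.960/0.05)² = 93.39
Round up: n = 94.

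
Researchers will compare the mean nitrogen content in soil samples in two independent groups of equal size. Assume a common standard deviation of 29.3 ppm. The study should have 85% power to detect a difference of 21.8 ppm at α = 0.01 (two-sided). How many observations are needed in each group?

48 per group

For two equal groups, n per group = 2·((z_{α/2} + z_β)·σ/δ)².
z_{α/2} = 2.576; z_β = 1.036 (power 85%).
n = 2 × (3.612 × 29.3 / 21.8)² = 2 × 23.57 = 47.14
Round up: n = 48 per group.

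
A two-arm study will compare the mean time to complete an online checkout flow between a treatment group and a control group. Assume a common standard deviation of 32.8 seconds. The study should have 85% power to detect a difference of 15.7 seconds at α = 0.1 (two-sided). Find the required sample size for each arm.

63 per group

For two equal groups, n per group = 2·((z_{α/2} + z_β)·σ/δ)².
z_{α/2} = 1.645; z_β = 1.036 (power 85%).
n = 2 × (2.681 × 32.8 / 15.7)² = 2 × 31.37 = 62.74
Round up: n = 63 per group.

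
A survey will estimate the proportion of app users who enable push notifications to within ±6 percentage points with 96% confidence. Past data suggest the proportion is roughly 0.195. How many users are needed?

n = 184

For a proportion with margin E = 0.06 at 96% confidence, z = 2.054.
n = p̂(1−p̂)(z/E)² = 0.195 × 0.805 × (2.054/0.06)² = 183.96
Round up: n = 184.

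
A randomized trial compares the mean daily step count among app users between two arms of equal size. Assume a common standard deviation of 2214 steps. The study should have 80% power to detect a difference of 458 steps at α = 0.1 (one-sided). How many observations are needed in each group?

211 per group

For two equal groups, n per group = 2·((z_α + z_β)·σ/δ)².
z_α = 1.282; z_β = 0.842 (power 80%).
n = 2 × (2.124 × 2214 / 458)² = 2 × 105.42 = 210.84
Round up: n = 211 per group.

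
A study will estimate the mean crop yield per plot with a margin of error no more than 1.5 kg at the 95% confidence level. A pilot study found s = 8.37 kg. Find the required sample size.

For a mean, the margin of error is E = z·σ/√n, so n = (zσ/E)².
At 95% confidence, z = 1.960.
n = (1.960 × 8.37 / 1.5)² = 119.61
Round up: n = 120.

n = 120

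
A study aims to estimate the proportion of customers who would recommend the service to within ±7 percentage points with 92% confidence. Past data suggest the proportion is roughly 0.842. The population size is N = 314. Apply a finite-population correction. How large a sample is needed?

For a proportion with margin E = 0.07 at 92% confidence, z = 1.751.
n = p̂(1−p̂)(z/E)² = 0.842 × 0.158 × (1.751/0.07)² = 83.24 — call this n₀.
Finite-population correction with N = 314: n = n₀ / (1 + (n₀−1)/N) = 83.24 / 1.262 = 65.96
Round up: n = 66.

66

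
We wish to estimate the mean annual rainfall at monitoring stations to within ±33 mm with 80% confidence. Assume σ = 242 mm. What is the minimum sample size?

89

For a mean, the margin of error is E = z·σ/√n, so n = (zσ/E)².
At 80% confidence, z = 1.282.
n = (1.282 × 242 / 33)² = 88.39
Round up: n = 89.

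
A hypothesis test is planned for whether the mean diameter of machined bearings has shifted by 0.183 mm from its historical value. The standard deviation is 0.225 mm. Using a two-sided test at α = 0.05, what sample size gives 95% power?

n = 20

For a one-sample z-test, n = ((z_{α/2} + z_β)·σ/δ)².
z_{α/2} = 1.960 (two-sided α = 0.05); z_β = 1.645 (power 95% → β = 0.05).
n = (3.605 × 0.225 / 0.183)² = 19.65
Round up: n = 20.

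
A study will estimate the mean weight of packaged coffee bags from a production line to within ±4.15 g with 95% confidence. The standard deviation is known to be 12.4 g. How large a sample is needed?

35

For a mean, the margin of error is E = z·σ/√n, so n = (zσ/E)².
At 95% confidence, z = 1.960.
n = (1.960 × 12.4 / 4.15)² = 34.30
Round up: n = 35.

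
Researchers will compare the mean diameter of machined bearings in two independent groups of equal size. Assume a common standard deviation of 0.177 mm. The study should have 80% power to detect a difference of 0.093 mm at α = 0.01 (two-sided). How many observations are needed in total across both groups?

170 total

For two equal groups, n per group = 2·((z_{α/2} + z_β)·σ/δ)².
z_{α/2} = 2.576; z_β = 0.842 (power 80%).
n = 2 × (3.418 × 0.177 / 0.093)² = 2 × 42.32 = 84.64
Round up: n = 85 per group.
Total across both groups: 2 × 85 = 170.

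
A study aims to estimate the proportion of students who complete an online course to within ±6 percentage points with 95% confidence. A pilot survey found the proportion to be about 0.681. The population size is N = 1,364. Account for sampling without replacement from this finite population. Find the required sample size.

199

For a proportion with margin E = 0.06 at 95% confidence, z = 1.960.
n = p̂(1−p̂)(z/E)² = 0.681 × 0.319 × (1.960/0.06)² = 231.82 — call this n₀.
Finite-population correction with N = 1,364: n = n₀ / (1 + (n₀−1)/N) = 231.82 / 1.169 = 198.31
Round up: n = 199.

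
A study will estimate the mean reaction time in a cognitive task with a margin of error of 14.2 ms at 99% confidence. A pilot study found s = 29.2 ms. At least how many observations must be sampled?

For a mean, the margin of error is E = z·σ/√n, so n = (zσ/E)².
At 99% confidence, z = 2.576.
n = (2.576 × 29.2 / 14.2)² = 28.06
Round up: n = 29.

29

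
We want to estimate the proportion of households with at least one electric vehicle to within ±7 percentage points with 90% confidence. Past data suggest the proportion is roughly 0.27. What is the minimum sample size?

109

For a proportion with margin E = 0.07 at 90% confidence, z = 1.645.
n = p̂(1−p̂)(z/E)² = 0.27 × 0.73 × (1.645/0.07)² = 108.85
Round up: n = 109.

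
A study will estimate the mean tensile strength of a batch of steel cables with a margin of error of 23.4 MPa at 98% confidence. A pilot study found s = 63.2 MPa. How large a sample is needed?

For a mean, the margin of error is E = z·σ/√n, so n = (zσ/E)².
At 98% confidence, z = 2.326.
n = (2.326 × 63.2 / 23.4)² = 39.47
Round up: n = 40.

40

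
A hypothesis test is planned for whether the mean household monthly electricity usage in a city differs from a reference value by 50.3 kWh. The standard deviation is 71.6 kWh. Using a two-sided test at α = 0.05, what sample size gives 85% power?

19

For a one-sample z-test, n = ((z_{α/2} + z_β)·σ/δ)².
z_{α/2} = 1.960 (two-sided α = 0.05); z_β = 1.036 (power 85% → β = 0.15).
n = (2.996 × 71.6 / 50.3)² = 18.19
Round up: n = 19.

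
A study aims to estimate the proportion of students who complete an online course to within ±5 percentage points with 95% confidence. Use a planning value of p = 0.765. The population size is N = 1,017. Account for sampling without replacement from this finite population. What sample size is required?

218

For a proportion with margin E = 0.05 at 95% confidence, z = 1.960.
n = p̂(1−p̂)(z/E)² = 0.765 × 0.235 × (1.960/0.05)² = 276.25 — call this n₀.
Finite-population correction with N = 1,017: n = n₀ / (1 + (n₀−1)/N) = 276.25 / 1.271 = 217.35
Round up: n = 218.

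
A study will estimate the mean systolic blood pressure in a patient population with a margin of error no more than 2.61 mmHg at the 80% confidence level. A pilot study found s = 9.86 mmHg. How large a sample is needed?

n = 24

For a mean, the margin of error is E = z·σ/√n, so n = (zσ/E)².
At 80% confidence, z = 1.282.
n = (1.282 × 9.86 / 2.61)² = 23.46
Round up: n = 24.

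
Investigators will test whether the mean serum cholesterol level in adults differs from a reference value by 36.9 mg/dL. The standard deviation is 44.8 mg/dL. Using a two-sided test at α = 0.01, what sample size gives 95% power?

27

For a one-sample z-test, n = ((z_{α/2} + z_β)·σ/δ)².
z_{α/2} = 2.576 (two-sided α = 0.01); z_β = 1.645 (power 95% → β = 0.05).
n = (4.221 × 44.8 / 36.9)² = 26.26
Round up: n = 27.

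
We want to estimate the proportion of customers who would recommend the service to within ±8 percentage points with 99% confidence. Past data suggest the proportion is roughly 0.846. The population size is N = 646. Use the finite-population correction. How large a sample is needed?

n = 112

For a proportion with margin E = 0.08 at 99% confidence, z = 2.576.
n = p̂(1−p̂)(z/E)² = 0.846 × 0.154 × (2.576/0.08)² = 135.08 — call this n₀.
Finite-population correction with N = 646: n = n₀ / (1 + (n₀−1)/N) = 135.08 / 1.208 = 111.82
Round up: n = 112.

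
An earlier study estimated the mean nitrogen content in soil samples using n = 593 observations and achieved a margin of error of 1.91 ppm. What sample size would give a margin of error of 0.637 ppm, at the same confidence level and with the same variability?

Margin of error scales as 1/√n, so n₂ = n₁·(E₁/E₂)².
n₂ = 593 × (1.91/0.637)² = 593 × 8.991 = 5331.66
Round up: n₂ = 5332.

5332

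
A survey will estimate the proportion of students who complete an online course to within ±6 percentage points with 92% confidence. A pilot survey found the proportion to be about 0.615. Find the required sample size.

202

For a proportion with margin E = 0.06 at 92% confidence, z = 1.751.
n = p̂(1−p̂)(z/E)² = 0.615 × 0.385 × (1.751/0.06)² = 201.65
Round up: n = 202.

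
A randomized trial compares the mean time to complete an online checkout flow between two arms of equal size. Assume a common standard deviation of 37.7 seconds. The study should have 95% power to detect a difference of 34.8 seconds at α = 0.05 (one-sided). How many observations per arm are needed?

For two equal groups, n per group = 2·((z_α + z_β)·σ/δ)².
z_α = 1.645; z_β = 1.645 (power 95%).
n = 2 × (3.290 × 37.7 / 34.8)² = 2 × 12.70 = 25.40
Round up: n = 26 per group.

26 per group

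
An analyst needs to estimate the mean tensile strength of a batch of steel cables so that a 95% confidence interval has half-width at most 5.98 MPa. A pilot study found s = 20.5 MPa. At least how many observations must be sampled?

n = 46

For a mean, the margin of error is E = z·σ/√n, so n = (zσ/E)².
At 95% confidence, z = 1.960.
n = (1.960 × 20.5 / 5.98)² = 45.15
Round up: n = 46.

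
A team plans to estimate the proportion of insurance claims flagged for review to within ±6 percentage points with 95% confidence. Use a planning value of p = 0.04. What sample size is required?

For a proportion with margin E = 0.06 at 95% confidence, z = 1.960.
n = p̂(1−p̂)(z/E)² = 0.04 × 0.96 × (1.960/0.06)² = 40.98
Round up: n = 41.

n = 41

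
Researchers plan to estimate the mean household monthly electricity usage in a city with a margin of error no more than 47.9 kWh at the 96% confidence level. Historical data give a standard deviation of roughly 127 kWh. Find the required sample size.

30

For a mean, the margin of error is E = z·σ/√n, so n = (zσ/E)².
At 96% confidence, z = 2.054.
n = (2.054 × 127 / 47.9)² = 29.66
Round up: n = 30.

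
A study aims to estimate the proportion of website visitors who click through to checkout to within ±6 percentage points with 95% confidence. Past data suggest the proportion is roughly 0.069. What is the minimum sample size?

For a proportion with margin E = 0.06 at 95% confidence, z = 1.960.
n = p̂(1−p̂)(z/E)² = 0.069 × 0.931 × (1.960/0.06)² = 68.55
Round up: n = 69.

69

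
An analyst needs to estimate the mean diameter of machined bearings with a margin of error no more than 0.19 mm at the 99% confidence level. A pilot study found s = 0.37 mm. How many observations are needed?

26

For a mean, the margin of error is E = z·σ/√n, so n = (zσ/E)².
At 99% confidence, z = 2.576.
n = (2.576 × 0.37 / 0.19)² = 25.16
Round up: n = 26.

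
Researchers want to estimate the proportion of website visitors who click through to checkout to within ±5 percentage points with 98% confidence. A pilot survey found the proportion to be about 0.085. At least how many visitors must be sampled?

169

For a proportion with margin E = 0.05 at 98% confidence, z = 2.326.
n = p̂(1−p̂)(z/E)² = 0.085 × 0.915 × (2.326/0.05)² = 168.31
Round up: n = 169.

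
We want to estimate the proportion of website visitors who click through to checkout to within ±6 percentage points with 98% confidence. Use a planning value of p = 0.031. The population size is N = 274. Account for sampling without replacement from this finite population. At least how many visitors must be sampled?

For a proportion with margin E = 0.06 at 98% confidence, z = 2.326.
n = p̂(1−p̂)(z/E)² = 0.031 × 0.969 × (2.326/0.06)² = 45.14 — call this n₀.
Finite-population correction with N = 274: n = n₀ / (1 + (n₀−1)/N) = 45.14 / 1.161 = 38.88
Round up: n = 39.

39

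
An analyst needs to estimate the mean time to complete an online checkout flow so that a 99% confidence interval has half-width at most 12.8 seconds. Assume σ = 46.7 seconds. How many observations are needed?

n = 89

For a mean, the margin of error is E = z·σ/√n, so n = (zσ/E)².
At 99% confidence, z = 2.576.
n = (2.576 × 46.7 / 12.8)² = 88.33
Round up: n = 89.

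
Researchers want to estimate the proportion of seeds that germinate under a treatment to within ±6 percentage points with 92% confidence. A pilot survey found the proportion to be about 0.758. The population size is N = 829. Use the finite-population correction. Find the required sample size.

For a proportion with margin E = 0.06 at 92% confidence, z = 1.751.
n = p̂(1−p̂)(z/E)² = 0.758 × 0.242 × (1.751/0.06)² = 156.23 — call this n₀.
Finite-population correction with N = 829: n = n₀ / (1 + (n₀−1)/N) = 156.23 / 1.187 = 131.62
Round up: n = 132.

n = 132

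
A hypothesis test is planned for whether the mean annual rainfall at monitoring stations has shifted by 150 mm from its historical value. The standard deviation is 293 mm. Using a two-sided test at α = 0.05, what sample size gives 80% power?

30

For a one-sample z-test, n = ((z_{α/2} + z_β)·σ/δ)².
z_{α/2} = 1.960 (two-sided α = 0.05); z_β = 0.842 (power 80% → β = 0.2).
n = (2.802 × 293 / 150)² = 29.96
Round up: n = 30.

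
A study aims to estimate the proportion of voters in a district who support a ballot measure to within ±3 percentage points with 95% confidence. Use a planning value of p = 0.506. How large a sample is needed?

1067

For a proportion with margin E = 0.03 at 95% confidence, z = 1.960.
n = p̂(1−p̂)(z/E)² = 0.506 × 0.494 × (1.960/0.03)² = 1066.96
Round up: n = 1067.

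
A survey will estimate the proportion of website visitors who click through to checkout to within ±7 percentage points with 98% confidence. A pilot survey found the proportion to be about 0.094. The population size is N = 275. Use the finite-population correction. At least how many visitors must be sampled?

For a proportion with margin E = 0.07 at 98% confidence, z = 2.326.
n = p̂(1−p̂)(z/E)² = 0.094 × 0.906 × (2.326/0.07)² = 94.03 — call this n₀.
Finite-population correction with N = 275: n = n₀ / (1 + (n₀−1)/N) = 94.03 / 1.338 = 70.28
Round up: n = 71.

71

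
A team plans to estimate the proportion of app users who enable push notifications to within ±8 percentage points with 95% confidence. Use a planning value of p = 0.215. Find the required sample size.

For a proportion with margin E = 0.08 at 95% confidence, z = 1.960.
n = p̂(1−p̂)(z/E)² = 0.215 × 0.785 × (1.960/0.08)² = 101.31
Round up: n = 102.

102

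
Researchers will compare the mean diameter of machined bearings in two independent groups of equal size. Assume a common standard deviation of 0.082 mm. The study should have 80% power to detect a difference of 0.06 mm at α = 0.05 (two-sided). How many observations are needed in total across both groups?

For two equal groups, n per group = 2·((z_{α/2} + z_β)·σ/δ)².
z_{α/2} = 1.960; z_β = 0.842 (power 80%).
n = 2 × (2.802 × 0.082 / 0.06)² = 2 × 14.66 = 29.32
Round up: n = 30 per group.
Total across both groups: 2 × 30 = 60.

60 total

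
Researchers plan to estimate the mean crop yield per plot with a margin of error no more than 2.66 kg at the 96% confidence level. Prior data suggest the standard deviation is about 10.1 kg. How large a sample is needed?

For a mean, the margin of error is E = z·σ/√n, so n = (zσ/E)².
At 96% confidence, z = 2.054.
n = (2.054 × 10.1 / 2.66)² = 60.82
Round up: n = 61.

61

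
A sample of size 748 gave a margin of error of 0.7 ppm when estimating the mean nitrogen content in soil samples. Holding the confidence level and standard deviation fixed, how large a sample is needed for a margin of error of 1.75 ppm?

Margin of error scales as 1/√n, so n₂ = n₁·(E₁/E₂)².
n₂ = 748 × (0.7/1.75)² = 748 × 0.16 = 119.68
Round up: n₂ = 120.

n = 120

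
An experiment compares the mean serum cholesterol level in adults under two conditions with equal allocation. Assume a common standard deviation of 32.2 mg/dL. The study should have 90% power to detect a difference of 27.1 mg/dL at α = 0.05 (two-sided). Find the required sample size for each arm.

For two equal groups, n per group = 2·((z_{α/2} + z_β)·σ/δ)².
z_{α/2} = 1.960; z_β = 1.282 (power 90%).
n = 2 × (3.242 × 32.2 / 27.1)² = 2 × 14.84 = 29.68
Round up: n = 30 per group.

30 per group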